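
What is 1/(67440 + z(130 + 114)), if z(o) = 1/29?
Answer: 29/1955761 ≈ 1.4828e-5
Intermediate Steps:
z(o) = 1/29
1/(67440 + z(130 + 114)) = 1/(67440 + 1/29) = 1/(1955761/29) = 29/1955761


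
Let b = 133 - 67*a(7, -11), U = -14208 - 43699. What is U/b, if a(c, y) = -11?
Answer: -57907/870 ≈ -66.560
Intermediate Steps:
U = -57907
b = 870 (b = 133 - 67*(-11) = 133 + 737 = 870)
U/b = -57907/870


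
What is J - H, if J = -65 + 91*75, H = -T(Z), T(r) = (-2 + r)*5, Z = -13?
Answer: 6685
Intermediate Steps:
T(r) = -10 + 5*r
H = 75 (H = -(-10 + 5*(-13)) = -(-10 - 65) = -1*(-75) = 75)
J = 6760 (J = -65 + 6825 = 6760)
J - H = 6760 - 1*75 = 6760 - 75 = 6685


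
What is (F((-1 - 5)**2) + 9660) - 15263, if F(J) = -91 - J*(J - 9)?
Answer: -6666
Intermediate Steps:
F(J) = -91 - J*(-9 + J)
(F((-1 - 5)**2) + 9660) - 15263 = ((-91 - ((-1 - 5)**2)**2 + 9*(-1 - 5)**2) + 9660) - 15263 = ((-91 - ((-6)**2)**2 + 9*(-6)**2) + 9660) - 15263 = ((-91 - 1*36**2 + 9*36) + 9660) - 15263 = ((-91 - 1*1296 + 324) + 9660) - 15263 = ((-91 - 1296 + 324) + 9660) - 15263 = (-1063 + 9660) - 15263 = 8597 - 15263 = -6666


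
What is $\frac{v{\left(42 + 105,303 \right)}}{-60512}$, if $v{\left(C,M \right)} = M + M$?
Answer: $- \frac{303}{30256} \approx -0.010015$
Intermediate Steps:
$v{\left(C,M \right)} = 2 M$
$\frac{v{\left(42 + 105,303 \right)}}{-60512} = \frac{2 \cdot 303}{-60512} = 606 \left(- \frac{1}{60512}\right) = - \frac{303}{30256}$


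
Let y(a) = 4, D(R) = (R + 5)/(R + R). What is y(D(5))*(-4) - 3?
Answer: -19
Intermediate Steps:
D(R) = (5 + R)/(2*R) (D(R) = (5 + R)/((2*R)) = (5 + R)*(1/(2*R)) = (5 + R)/(2*R))
y(D(5))*(-4) - 3 = 4*(-4) - 3 = -16 - 3 = -19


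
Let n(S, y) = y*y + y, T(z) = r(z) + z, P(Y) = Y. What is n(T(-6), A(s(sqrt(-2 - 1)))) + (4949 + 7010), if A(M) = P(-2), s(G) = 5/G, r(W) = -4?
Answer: 11961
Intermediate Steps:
T(z) = -4 + z
A(M) = -2
n(S, y) = y + y**2 (n(S, y) = y**2 + y = y + y**2)
n(T(-6), A(s(sqrt(-2 - 1)))) + (4949 + 7010) = -2*(1 - 2) + (4949 + 7010) = -2*(-1) + 11959 = 2 + 11959 = 11961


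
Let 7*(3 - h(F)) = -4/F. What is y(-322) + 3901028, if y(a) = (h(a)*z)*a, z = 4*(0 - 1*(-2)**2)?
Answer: 27415324/7 ≈ 3.9165e+6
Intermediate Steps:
h(F) = 3 + 4/(7*F) (h(F) = 3 - (-4)/(7*F) = 3 + 4/(7*F))
z = -16 (z = 4*(0 - 1*4) = 4*(0 - 4) = 4*(-4) = -16)
y(a) = a*(-48 - 64/(7*a)) (y(a) = ((3 + 4/(7*a))*(-16))*a = (-48 - 64/(7*a))*a = a*(-48 - 64/(7*a)))
y(-322) + 3901028 = (-64/7 - 48*(-322)) + 3901028 = (-64/7 + 15456) + 3901028 = 108128/7 + 3901028 = 27415324/7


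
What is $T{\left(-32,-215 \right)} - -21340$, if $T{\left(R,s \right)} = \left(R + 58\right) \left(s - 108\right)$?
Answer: $12942$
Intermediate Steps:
$T{\left(R,s \right)} = \left(-108 + s\right) \left(58 + R\right)$ ($T{\left(R,s \right)} = \left(58 + R\right) \left(-108 + s\right) = \left(-108 + s\right) \left(58 + R\right)$)
$T{\left(-32,-215 \right)} - -21340 = \left(-6264 - -3456 + 58 \left(-215\right) - -6880\right) - -21340 = \left(-6264 + 3456 - 12470 + 6880\right) + 21340 = -8398 + 21340 = 12942$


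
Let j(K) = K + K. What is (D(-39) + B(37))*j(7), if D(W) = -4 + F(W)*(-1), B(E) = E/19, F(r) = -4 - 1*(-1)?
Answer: 252/19 ≈ 13.263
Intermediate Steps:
F(r) = -3 (F(r) = -4 + 1 = -3)
B(E) = E/19 (B(E) = E*(1/19) = E/19)
j(K) = 2*K
D(W) = -1 (D(W) = -4 - 3*(-1) = -4 + 3 = -1)
(D(-39) + B(37))*j(7) = (-1 + (1/19)*37)*(2*7) = (-1 + 37/19)*14 = (18/19)*14 = 252/19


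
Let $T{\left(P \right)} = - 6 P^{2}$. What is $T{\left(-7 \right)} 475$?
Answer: $-139650$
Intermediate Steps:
$T{\left(-7 \right)} 475 = - 6 \left(-7\right)^{2} \cdot 475 = \left(-6\right) 49 \cdot 475 = \left(-294\right) 475 = -139650$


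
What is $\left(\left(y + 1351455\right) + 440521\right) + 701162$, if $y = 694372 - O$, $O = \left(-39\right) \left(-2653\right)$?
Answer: $3084043$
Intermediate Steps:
$O = 103467$
$y = 590905$ ($y = 694372 - 103467 = 590905$)
$\left(\left(y + 1351455\right) + 440521\right) + 701162 = \left(\left(590905 + 1351455\right) + 440521\right) + 701162 = \left(1942360 + 440521\right) + 701162 = 2382881 + 701162 = 3084043$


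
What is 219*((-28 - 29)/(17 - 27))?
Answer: 12483/10 ≈ 1248.3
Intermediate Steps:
219*((-28 - 29)/(17 - 27)) = 219*(-57/(-10)) = 219*(-57*(-1/10)) = 219*(57/10) = 12483/10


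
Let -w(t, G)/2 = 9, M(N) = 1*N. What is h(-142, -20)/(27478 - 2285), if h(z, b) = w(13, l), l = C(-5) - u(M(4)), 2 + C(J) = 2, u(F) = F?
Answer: -18/25193 ≈ -0.00071448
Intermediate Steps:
M(N) = N
C(J) = 0 (C(J) = -2 + 2 = 0)
l = -4 (l = 0 - 1*4 = 0 - 4 = -4)
w(t, G) = -18 (w(t, G) = -2*9 = -18)
h(z, b) = -18
h(-142, -20)/(27478 - 2285) = -18/(27478 - 2285) = -18/25193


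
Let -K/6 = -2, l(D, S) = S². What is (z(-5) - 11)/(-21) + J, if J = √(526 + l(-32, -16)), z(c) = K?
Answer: -1/21 + √782 ≈ 27.917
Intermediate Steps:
K = 12 (K = -6*(-2) = 12)
z(c) = 12
J = √782 (J = √(526 + (-16)²) = √(526 + 256) = √782 ≈ 27.964)
(z(-5) - 11)/(-21) + J = (12 - 11)/(-21) + √782 = -1/21*1 + √782 = -1/21 + √782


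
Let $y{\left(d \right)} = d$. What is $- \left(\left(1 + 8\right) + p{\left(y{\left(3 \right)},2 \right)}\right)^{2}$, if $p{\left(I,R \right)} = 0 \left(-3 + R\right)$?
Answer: $-81$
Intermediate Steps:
$p{\left(I,R \right)} = 0$
$- \left(\left(1 + 8\right) + p{\left(y{\left(3 \right)},2 \right)}\right)^{2} = - \left(\left(1 + 8\right) + 0\right)^{2} = - \left(9 + 0\right)^{2} = - 9^{2} = \left(-1\right) 81 = -81$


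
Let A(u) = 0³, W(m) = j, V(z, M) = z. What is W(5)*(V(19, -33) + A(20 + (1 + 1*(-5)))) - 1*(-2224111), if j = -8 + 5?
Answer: 2224054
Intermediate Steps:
j = -3
W(m) = -3
A(u) = 0
W(5)*(V(19, -33) + A(20 + (1 + 1*(-5)))) - 1*(-2224111) = -3*(19 + 0) - 1*(-2224111) = -3*19 + 2224111 = -57 + 2224111 = 2224054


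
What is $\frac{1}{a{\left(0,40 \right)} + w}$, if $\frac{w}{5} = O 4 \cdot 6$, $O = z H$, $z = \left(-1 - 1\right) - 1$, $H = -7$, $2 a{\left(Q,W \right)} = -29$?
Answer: $\frac{2}{5011} \approx 0.00039912$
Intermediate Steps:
$a{\left(Q,W \right)} = - \frac{29}{2}$ ($a{\left(Q,W \right)} = \frac{1}{2} \left(-29\right) = - \frac{29}{2}$)
$z = -3$ ($z = -2 - 1 = -3$)
$O = 21$ ($O = \left(-3\right) \left(-7\right) = 21$)
$w = 2520$ ($w = 5 \cdot 21 \cdot 4 \cdot 6 = 5 \cdot 84 \cdot 6 = 5 \cdot 504 = 2520$)
$\frac{1}{a{\left(0,40 \right)} + w} = \frac{1}{- \frac{29}{2} + 2520} = \frac{1}{\frac{5011}{2}} = \frac{2}{5011}$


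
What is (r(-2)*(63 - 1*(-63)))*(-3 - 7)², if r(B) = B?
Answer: -25200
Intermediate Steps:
(r(-2)*(63 - 1*(-63)))*(-3 - 7)² = (-2*(63 - 1*(-63)))*(-3 - 7)² = -2*(63 + 63)*(-10)² = -2*126*100 = -252*100 = -25200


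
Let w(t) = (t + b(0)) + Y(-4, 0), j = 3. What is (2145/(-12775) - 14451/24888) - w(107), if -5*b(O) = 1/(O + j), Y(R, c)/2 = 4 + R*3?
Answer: -5829944441/63588840 ≈ -91.682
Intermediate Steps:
Y(R, c) = 8 + 6*R (Y(R, c) = 2*(4 + R*3) = 2*(4 + 3*R) = 8 + 6*R)
b(O) = -1/(5*(3 + O)) (b(O) = -1/(5*(O + 3)) = -1/(5*(3 + O)))
w(t) = -241/15 + t (w(t) = (t - 1/(15 + 5*0)) + (8 + 6*(-4)) = (t - 1/(15 + 0)) + (8 - 24) = (t - 1/15) - 16 = (-1/15 + t) - 16 = -241/15 + t)
(2145/(-12775) - 14451/24888) - w(107) = (2145/(-12775) - 14451/24888) - (-241/15 + 107) = (2145*(-1/12775) - 14451*1/24888) - 1*1364/15 = (-429/2555 - 4817/8296) - 1364/15 = -15866419/21196280 - 1364/15 = -5829944441/63588840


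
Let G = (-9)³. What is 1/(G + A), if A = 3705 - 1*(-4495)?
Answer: 1/7471 ≈ 0.00013385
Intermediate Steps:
G = -729
A = 8200 (A = 3705 + 4495 = 8200)
1/(G + A) = 1/(-729 + 8200) = 1/7471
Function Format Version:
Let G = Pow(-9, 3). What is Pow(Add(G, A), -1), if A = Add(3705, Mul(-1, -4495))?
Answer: Rational(1, 7471) ≈ 0.00013385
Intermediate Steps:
G = -729
A = 8200 (A = Add(3705, 4495) = 8200)
Pow(Add(G, A), -1) = Pow(Add(-729, 8200), -1) = Pow(7471, -1) = Rational(1, 7471)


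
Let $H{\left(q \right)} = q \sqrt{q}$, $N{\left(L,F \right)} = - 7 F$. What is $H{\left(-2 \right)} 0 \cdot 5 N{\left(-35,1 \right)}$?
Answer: $0$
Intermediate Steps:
$H{\left(q \right)} = q^{\frac{3}{2}}$
$H{\left(-2 \right)} 0 \cdot 5 N{\left(-35,1 \right)} = \left(-2\right)^{\frac{3}{2}} \cdot 0 \cdot 5 \left(\left(-7\right) 1\right) = - 2 i \sqrt{2} \cdot 0 \cdot 5 \left(-7\right) = 0 \cdot 5 \left(-7\right) = 0 \left(-7\right) = 0$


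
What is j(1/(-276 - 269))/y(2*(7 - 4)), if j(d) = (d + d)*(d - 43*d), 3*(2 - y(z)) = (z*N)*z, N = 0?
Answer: -42/297025 ≈ -0.00014140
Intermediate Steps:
y(z) = 2 (y(z) = 2 - z*0*z/3 = 2 - 0*z = 2 - 1/3*0 = 2 + 0 = 2)
j(d) = -84*d**2 (j(d) = (2*d)*(-42*d) = -84*d**2)
j(1/(-276 - 269))/y(2*(7 - 4)) = -84/(-276 - 269)**2/2 = -84*(1/(-545))**2*(1/2) = -84*(-1/545)**2*(1/2) = -84*1/297025*(1/2) = -84/297025*1/2 = -42/297025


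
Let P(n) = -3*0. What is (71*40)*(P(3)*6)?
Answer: 0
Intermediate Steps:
P(n) = 0
(71*40)*(P(3)*6) = (71*40)*(0*6) = 2840*0 = 0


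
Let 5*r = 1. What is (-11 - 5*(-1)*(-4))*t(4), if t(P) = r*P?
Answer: -124/5 ≈ -24.800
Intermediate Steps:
r = 1/5 (r = (1/5)*1 = 1/5 ≈ 0.20000)
t(P) = P/5
(-11 - 5*(-1)*(-4))*t(4) = (-11 - 5*(-1)*(-4))*((1/5)*4) = (-11 + 5*(-4))*(4/5) = (-11 - 20)*(4/5) = -31*4/5 = -124/5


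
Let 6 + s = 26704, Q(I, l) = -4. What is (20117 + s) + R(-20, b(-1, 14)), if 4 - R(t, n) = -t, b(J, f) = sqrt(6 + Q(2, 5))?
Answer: 46799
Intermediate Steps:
s = 26698 (s = -6 + 26704 = 26698)
b(J, f) = sqrt(2) (b(J, f) = sqrt(6 - 4) = sqrt(2))
R(t, n) = 4 + t (R(t, n) = 4 - (-1)*t = 4 + t)
(20117 + s) + R(-20, b(-1, 14)) = (20117 + 26698) + (4 - 20) = 46815 - 16 = 46799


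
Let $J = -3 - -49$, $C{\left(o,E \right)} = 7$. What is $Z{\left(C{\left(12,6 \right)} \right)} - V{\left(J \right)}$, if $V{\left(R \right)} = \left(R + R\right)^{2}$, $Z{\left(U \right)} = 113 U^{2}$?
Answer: $-2927$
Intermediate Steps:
$J = 46$ ($J = -3 + 49 = 46$)
$V{\left(R \right)} = 4 R^{2}$ ($V{\left(R \right)} = \left(2 R\right)^{2} = 4 R^{2}$)
$Z{\left(C{\left(12,6 \right)} \right)} - V{\left(J \right)} = 113 \cdot 7^{2} - 4 \cdot 46^{2} = 113 \cdot 49 - 4 \cdot 2116 = 5537 - 8464 = -2927$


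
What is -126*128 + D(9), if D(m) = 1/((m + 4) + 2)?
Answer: -241919/15 ≈ -16128.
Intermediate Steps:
D(m) = 1/(6 + m) (D(m) = 1/((4 + m) + 2) = 1/(6 + m))
-126*128 + D(9) = -126*128 + 1/(6 + 9) = -16128 + 1/15 = -241919/15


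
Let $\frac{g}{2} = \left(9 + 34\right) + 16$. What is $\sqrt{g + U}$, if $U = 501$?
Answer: $\sqrt{619} \approx 24.88$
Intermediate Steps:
$g = 118$ ($g = 2 \left(\left(9 + 34\right) + 16\right) = 2 \left(43 + 16\right) = 2 \cdot 59 = 118$)
$\sqrt{g + U} = \sqrt{118 + 501} = \sqrt{619}$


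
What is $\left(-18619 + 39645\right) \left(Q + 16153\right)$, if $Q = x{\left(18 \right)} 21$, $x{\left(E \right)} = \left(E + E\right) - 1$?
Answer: $355087088$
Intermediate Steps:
$x{\left(E \right)} = -1 + 2 E$ ($x{\left(E \right)} = 2 E - 1 = -1 + 2 E$)
$Q = 735$ ($Q = \left(-1 + 2 \cdot 18\right) 21 = \left(-1 + 36\right) 21 = 35 \cdot 21 = 735$)
$\left(-18619 + 39645\right) \left(Q + 16153\right) = \left(-18619 + 39645\right) \left(735 + 16153\right) = 21026 \cdot 16888 = 355087088$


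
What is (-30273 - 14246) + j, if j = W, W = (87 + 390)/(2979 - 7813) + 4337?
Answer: -194240265/4834 ≈ -40182.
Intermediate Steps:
W = 20964581/4834 (W = 477/(-4834) + 4337 = 477*(-1/4834) + 4337 = -477/4834 + 4337 = 20964581/4834 ≈ 4336.9)
j = 20964581/4834 ≈ 4336.9
(-30273 - 14246) + j = (-30273 - 14246) + 20964581/4834 = -44519 + 20964581/4834 = -194240265/4834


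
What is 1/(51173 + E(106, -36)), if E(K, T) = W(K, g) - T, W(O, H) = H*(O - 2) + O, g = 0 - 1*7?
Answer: 1/50587 ≈ 1.9768e-5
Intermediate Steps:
g = -7 (g = 0 - 7 = -7)
W(O, H) = O + H*(-2 + O) (W(O, H) = H*(-2 + O) + O = O + H*(-2 + O))
E(K, T) = 14 - T - 6*K (E(K, T) = (K - 2*(-7) - 7*K) - T = (K + 14 - 7*K) - T = (14 - 6*K) - T = 14 - T - 6*K)
1/(51173 + E(106, -36)) = 1/(51173 + (14 - 1*(-36) - 6*106)) = 1/(51173 + (14 + 36 - 636)) = 1/(51173 - 586) = 1/50587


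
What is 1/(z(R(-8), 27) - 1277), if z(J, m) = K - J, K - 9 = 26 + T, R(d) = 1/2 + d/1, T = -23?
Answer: -2/2515 ≈ -0.00079523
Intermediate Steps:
R(d) = ½ + d (R(d) = 1*(½) + d*1 = ½ + d)
K = 12 (K = 9 + (26 - 23) = 9 + 3 = 12)
z(J, m) = 12 - J
1/(z(R(-8), 27) - 1277) = 1/((12 - (½ - 8)) - 1277) = 1/((12 - 1*(-15/2)) - 1277) = 1/((12 + 15/2) - 1277) = 1/(39/2 - 1277) = 1/(-2515/2) = -2/2515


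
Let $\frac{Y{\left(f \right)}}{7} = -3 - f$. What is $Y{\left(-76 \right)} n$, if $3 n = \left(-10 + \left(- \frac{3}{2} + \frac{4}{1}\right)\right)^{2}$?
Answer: $\frac{38325}{4} \approx 9581.3$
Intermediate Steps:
$Y{\left(f \right)} = -21 - 7 f$ ($Y{\left(f \right)} = 7 \left(-3 - f\right) = -21 - 7 f$)
$n = \frac{75}{4}$ ($n = \frac{\left(-10 + \left(- \frac{3}{2} + \frac{4}{1}\right)\right)^{2}}{3} = \frac{\left(-10 + \left(\left(-3\right) \frac{1}{2} + 4 \cdot 1\right)\right)^{2}}{3} = \frac{\left(-10 + \left(- \frac{3}{2} + 4\right)\right)^{2}}{3} = \frac{\left(-10 + \frac{5}{2}\right)^{2}}{3} = \frac{\left(- \frac{15}{2}\right)^{2}}{3} = \frac{1}{3} \cdot \frac{225}{4} = \frac{75}{4} \approx 18.75$)
$Y{\left(-76 \right)} n = \left(-21 - -532\right) \frac{75}{4} = \left(-21 + 532\right) \frac{75}{4} = 511 \cdot \frac{75}{4} = \frac{38325}{4}$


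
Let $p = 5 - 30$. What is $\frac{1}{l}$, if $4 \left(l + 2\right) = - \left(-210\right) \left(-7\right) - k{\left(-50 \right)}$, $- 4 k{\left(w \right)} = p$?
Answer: $- \frac{16}{5937} \approx -0.002695$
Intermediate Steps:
$p = -25$ ($p = 5 - 30 = -25$)
$k{\left(w \right)} = \frac{25}{4}$ ($k{\left(w \right)} = \left(- \frac{1}{4}\right) \left(-25\right) = \frac{25}{4}$)
$l = - \frac{5937}{16}$ ($l = -2 + \frac{- \left(-210\right) \left(-7\right) - \frac{25}{4}}{4} = -2 + \frac{\left(-1\right) 1470 - \frac{25}{4}}{4} = -2 + \frac{-1470 - \frac{25}{4}}{4} = -2 + \frac{1}{4} \left(- \frac{5905}{4}\right) = -2 - \frac{5905}{16} = - \frac{5937}{16} \approx -371.06$)
$\frac{1}{l} = \frac{1}{- \frac{5937}{16}} = - \frac{16}{5937}$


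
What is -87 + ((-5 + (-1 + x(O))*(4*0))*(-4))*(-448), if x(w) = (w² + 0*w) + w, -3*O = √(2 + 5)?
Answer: -9047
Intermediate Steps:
O = -√7/3 (O = -√(2 + 5)/3 = -√7/3 ≈ -0.88192)
x(w) = w + w² (x(w) = (w² + 0) + w = w² + w = w + w²)
-87 + ((-5 + (-1 + x(O))*(4*0))*(-4))*(-448) = -87 + ((-5 + (-1 + (-√7/3)*(1 - √7/3))*(4*0))*(-4))*(-448) = -87 + ((-5 + (-1 - √7*(1 - √7/3)/3)*0)*(-4))*(-448) = -87 + ((-5 + 0)*(-4))*(-448) = -87 - 5*(-4)*(-448) = -87 + 20*(-448) = -87 - 8960 = -9047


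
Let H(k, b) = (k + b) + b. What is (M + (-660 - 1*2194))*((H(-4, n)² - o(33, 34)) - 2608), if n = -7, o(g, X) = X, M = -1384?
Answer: 9823684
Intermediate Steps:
H(k, b) = k + 2*b (H(k, b) = (b + k) + b = k + 2*b)
(M + (-660 - 1*2194))*((H(-4, n)² - o(33, 34)) - 2608) = (-1384 + (-660 - 1*2194))*(((-4 + 2*(-7))² - 1*34) - 2608) = (-1384 + (-660 - 2194))*(((-4 - 14)² - 34) - 2608) = (-1384 - 2854)*(((-18)² - 34) - 2608) = -4238*((324 - 34) - 2608) = -4238*(290 - 2608) = -4238*(-2318) = 9823684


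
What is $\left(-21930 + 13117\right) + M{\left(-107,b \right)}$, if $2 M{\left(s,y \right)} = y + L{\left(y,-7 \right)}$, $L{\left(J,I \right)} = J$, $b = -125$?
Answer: $-8938$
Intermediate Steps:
$M{\left(s,y \right)} = y$ ($M{\left(s,y \right)} = \frac{y + y}{2} = \frac{2 y}{2} = y$)
$\left(-21930 + 13117\right) + M{\left(-107,b \right)} = \left(-21930 + 13117\right) - 125 = -8813 - 125 = -8938$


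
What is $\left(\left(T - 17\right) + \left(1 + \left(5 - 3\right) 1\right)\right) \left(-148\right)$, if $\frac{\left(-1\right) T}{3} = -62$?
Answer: $-25456$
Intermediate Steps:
$T = 186$ ($T = \left(-3\right) \left(-62\right) = 186$)
$\left(\left(T - 17\right) + \left(1 + \left(5 - 3\right) 1\right)\right) \left(-148\right) = \left(\left(186 - 17\right) + \left(1 + \left(5 - 3\right) 1\right)\right) \left(-148\right) = \left(169 + \left(1 + 2 \cdot 1\right)\right) \left(-148\right) = \left(169 + \left(1 + 2\right)\right) \left(-148\right) = \left(169 + 3\right) \left(-148\right) = 172 \left(-148\right) = -25456$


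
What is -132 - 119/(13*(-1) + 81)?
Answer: -535/4 ≈ -133.75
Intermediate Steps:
-132 - 119/(13*(-1) + 81) = -132 - 119/(-13 + 81) = -132 - 119/68 = -132 + (1/68)*(-119) = -132 - 7/4 = -535/4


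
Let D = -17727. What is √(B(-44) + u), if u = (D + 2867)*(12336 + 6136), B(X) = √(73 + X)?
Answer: √(-274493920 + √29) ≈ 16568.0*I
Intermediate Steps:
u = -274493920 (u = (-17727 + 2867)*(12336 + 6136) = -14860*18472 = -274493920)
√(B(-44) + u) = √(√(73 - 44) - 274493920) = √(√29 - 274493920) = √(-274493920 + √29)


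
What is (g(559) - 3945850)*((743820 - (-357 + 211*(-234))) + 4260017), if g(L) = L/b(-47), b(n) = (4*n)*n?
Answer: -44048831729559072/2209 ≈ -1.9941e+13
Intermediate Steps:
b(n) = 4*n**2
g(L) = L/8836 (g(L) = L/((4*(-47)**2)) = L/((4*2209)) = L/8836)
(g(559) - 3945850)*((743820 - (-357 + 211*(-234))) + 4260017) = ((1/8836)*559 - 3945850)*((743820 - (-357 + 211*(-234))) + 4260017) = (559/8836 - 3945850)*((743820 - (-357 - 49374)) + 4260017) = -34865530041*((743820 - 1*(-49731)) + 4260017)/8836 = -34865530041*((743820 + 49731) + 4260017)/8836 = -34865530041*(793551 + 4260017)/8836 = -34865530041/8836*5053568 = -44048831729559072/2209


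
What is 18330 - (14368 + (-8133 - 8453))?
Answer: 20548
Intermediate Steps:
18330 - (14368 + (-8133 - 8453)) = 18330 - (14368 - 16586) = 18330 - 1*(-2218) = 18330 + 2218 = 20548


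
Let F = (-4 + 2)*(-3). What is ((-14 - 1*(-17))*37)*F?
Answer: 666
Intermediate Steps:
F = 6 (F = -2*(-3) = 6)
((-14 - 1*(-17))*37)*F = ((-14 - 1*(-17))*37)*6 = ((-14 + 17)*37)*6 = (3*37)*6 = 111*6 = 666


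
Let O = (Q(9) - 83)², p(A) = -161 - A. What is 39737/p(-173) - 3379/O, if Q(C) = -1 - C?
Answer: 3695105/1116 ≈ 3311.0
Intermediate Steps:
O = 8649 (O = ((-1 - 1*9) - 83)² = ((-1 - 9) - 83)² = (-10 - 83)² = (-93)² = 8649)
39737/p(-173) - 3379/O = 39737/(-161 - 1*(-173)) - 3379/8649 = 39737/(-161 + 173) - 3379*1/8649 = 39737/12 - 109/279 = 3695105/1116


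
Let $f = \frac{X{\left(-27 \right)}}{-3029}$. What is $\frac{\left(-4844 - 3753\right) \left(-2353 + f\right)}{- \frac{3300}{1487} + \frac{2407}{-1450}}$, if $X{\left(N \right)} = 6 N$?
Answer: $- \frac{4555533331671250}{873627209} \approx -5.2145 \cdot 10^{6}$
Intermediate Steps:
$f = \frac{162}{3029}$ ($f = \frac{6 \left(-27\right)}{-3029} = \left(-162\right) \left(- \frac{1}{3029}\right) = \frac{162}{3029} \approx 0.053483$)
$\frac{\left(-4844 - 3753\right) \left(-2353 + f\right)}{- \frac{3300}{1487} + \frac{2407}{-1450}} = \frac{\left(-4844 - 3753\right) \left(-2353 + \frac{162}{3029}\right)}{- \frac{3300}{1487} + \frac{2407}{-1450}} = \frac{\left(-8597\right) \left(- \frac{7127075}{3029}\right)}{\left(-3300\right) \frac{1}{1487} + 2407 \left(- \frac{1}{1450}\right)} = \frac{61271463775}{3029 \left(- \frac{3300}{1487} - \frac{83}{50}\right)} = \frac{61271463775}{3029 \left(- \frac{288421}{74350}\right)} = \frac{61271463775}{3029} \left(- \frac{74350}{288421}\right) = - \frac{4555533331671250}{873627209}$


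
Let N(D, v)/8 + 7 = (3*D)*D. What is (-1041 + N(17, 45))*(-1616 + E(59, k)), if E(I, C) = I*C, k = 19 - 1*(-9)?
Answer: 210204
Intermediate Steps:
k = 28 (k = 19 + 9 = 28)
E(I, C) = C*I
N(D, v) = -56 + 24*D² (N(D, v) = -56 + 8*((3*D)*D) = -56 + 8*(3*D²) = -56 + 24*D²)
(-1041 + N(17, 45))*(-1616 + E(59, k)) = (-1041 + (-56 + 24*17²))*(-1616 + 28*59) = (-1041 + (-56 + 24*289))*(-1616 + 1652) = (-1041 + (-56 + 6936))*36 = (-1041 + 6880)*36 = 5839*36 = 210204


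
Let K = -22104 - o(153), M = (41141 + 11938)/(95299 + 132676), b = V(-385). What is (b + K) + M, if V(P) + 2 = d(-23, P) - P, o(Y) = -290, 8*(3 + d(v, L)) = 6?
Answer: -19544768359/911900 ≈ -21433.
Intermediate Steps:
d(v, L) = -9/4 (d(v, L) = -3 + (⅛)*6 = -3 + ¾ = -9/4)
V(P) = -17/4 - P (V(P) = -2 + (-9/4 - P) = -17/4 - P)
b = 1523/4 (b = -17/4 - 1*(-385) = -17/4 + 385 = 1523/4 ≈ 380.75)
M = 53079/227975 ≈ 0.23283
K = -21814 (K = -22104 - 1*(-290) = -22104 + 290 = -21814)
(b + K) + M = (1523/4 - 21814) + 53079/227975 = -85733/4 + 53079/227975 = -19544768359/911900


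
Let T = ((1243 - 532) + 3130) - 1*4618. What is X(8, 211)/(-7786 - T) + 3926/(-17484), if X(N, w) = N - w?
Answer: -11984041/61272678 ≈ -0.19559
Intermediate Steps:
T = -777 (T = (711 + 3130) - 4618 = 3841 - 4618 = -777)
X(8, 211)/(-7786 - T) + 3926/(-17484) = (8 - 1*211)/(-7786 - 1*(-777)) + 3926/(-17484) = (8 - 211)/(-7786 + 777) + 3926*(-1/17484) = -203/(-7009) - 1963/8742 = -203*(-1/7009) - 1963/8742 = 203/7009 - 1963/8742 = -11984041/61272678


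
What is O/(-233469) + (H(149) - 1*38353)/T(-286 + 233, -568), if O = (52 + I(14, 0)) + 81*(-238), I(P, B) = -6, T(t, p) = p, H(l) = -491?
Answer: 2269948403/33152598 ≈ 68.470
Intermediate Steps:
O = -19232 (O = (52 - 6) + 81*(-238) = 46 - 19278 = -19232)
O/(-233469) + (H(149) - 1*38353)/T(-286 + 233, -568) = -19232/(-233469) + (-491 - 1*38353)/(-568) = -19232*(-1/233469) + (-491 - 38353)*(-1/568) = 19232/233469 - 38844*(-1/568) = 19232/233469 + 9711/142 = 2269948403/33152598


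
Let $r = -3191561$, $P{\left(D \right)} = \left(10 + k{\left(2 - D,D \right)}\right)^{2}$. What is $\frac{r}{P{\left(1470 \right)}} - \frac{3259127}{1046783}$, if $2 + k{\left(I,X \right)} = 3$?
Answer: $- \frac{3341266152630}{126660743} \approx -26380.0$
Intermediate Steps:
$k{\left(I,X \right)} = 1$ ($k{\left(I,X \right)} = -2 + 3 = 1$)
$P{\left(D \right)} = 121$ ($P{\left(D \right)} = \left(10 + 1\right)^{2} = 11^{2} = 121$)
$\frac{r}{P{\left(1470 \right)}} - \frac{3259127}{1046783} = - \frac{3191561}{121} - \frac{3259127}{1046783} = - \frac{3341266152630}{126660743}$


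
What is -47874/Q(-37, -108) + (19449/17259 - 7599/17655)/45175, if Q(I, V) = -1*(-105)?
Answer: -443766750157628/973294697375 ≈ -455.94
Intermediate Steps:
Q(I, V) = 105
-47874/Q(-37, -108) + (19449/17259 - 7599/17655)/45175 = -47874/105 + (19449/17259 - 7599/17655)/45175 = -47874*1/105 + (19449*(1/17259) - 7599*1/17655)*(1/45175) = -15958/35 + (6483/5753 - 2533/5885)*(1/45175) = -15958/35 + (2143646/3077855)*(1/45175) = -15958/35 + 2143646/139042099625 = -443766750157628/973294697375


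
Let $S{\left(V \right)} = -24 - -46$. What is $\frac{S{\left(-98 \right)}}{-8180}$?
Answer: $- \frac{11}{4090} \approx -0.0026895$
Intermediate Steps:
$S{\left(V \right)} = 22$ ($S{\left(V \right)} = -24 + 46 = 22$)
$\frac{S{\left(-98 \right)}}{-8180} = \frac{22}{-8180} = 22 \left(- \frac{1}{8180}\right) = - \frac{11}{4090}$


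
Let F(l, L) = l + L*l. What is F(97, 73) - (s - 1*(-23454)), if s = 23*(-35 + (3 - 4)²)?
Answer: -15494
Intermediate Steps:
s = -782 (s = 23*(-35 + (-1)²) = 23*(-35 + 1) = 23*(-34) = -782)
F(97, 73) - (s - 1*(-23454)) = 97*(1 + 73) - (-782 - 1*(-23454)) = 97*74 - (-782 + 23454) = 7178 - 1*22672 = 7178 - 22672 = -15494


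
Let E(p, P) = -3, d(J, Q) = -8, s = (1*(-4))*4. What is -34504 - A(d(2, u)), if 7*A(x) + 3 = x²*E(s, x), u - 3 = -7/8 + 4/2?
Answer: -241333/7 ≈ -34476.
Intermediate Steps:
u = 33/8 (u = 3 + (-7/8 + 4/2) = 3 + (-7*⅛ + 4*(½)) = 3 + (-7/8 + 2) = 3 + 9/8 = 33/8 ≈ 4.1250)
s = -16 (s = -4*4 = -16)
A(x) = -3/7 - 3*x²/7 (A(x) = -3/7 + (x²*(-3))/7 = -3/7 + (-3*x²)/7 = -3/7 - 3*x²/7)
-34504 - A(d(2, u)) = -34504 - (-3/7 - 3/7*(-8)²) = -34504 - (-3/7 - 3/7*64) = -34504 - (-3/7 - 192/7) = -34504 - 1*(-195/7) = -34504 + 195/7 = -241333/7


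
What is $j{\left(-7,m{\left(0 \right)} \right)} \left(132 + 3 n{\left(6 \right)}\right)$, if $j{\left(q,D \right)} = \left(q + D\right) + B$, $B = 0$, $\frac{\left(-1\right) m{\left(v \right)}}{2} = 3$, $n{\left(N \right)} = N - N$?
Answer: $-1716$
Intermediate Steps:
$n{\left(N \right)} = 0$
$m{\left(v \right)} = -6$ ($m{\left(v \right)} = \left(-2\right) 3 = -6$)
$j{\left(q,D \right)} = D + q$ ($j{\left(q,D \right)} = \left(q + D\right) + 0 = \left(D + q\right) + 0 = D + q$)
$j{\left(-7,m{\left(0 \right)} \right)} \left(132 + 3 n{\left(6 \right)}\right) = \left(-6 - 7\right) \left(132 + 3 \cdot 0\right) = - 13 \left(132 + 0\right) = \left(-13\right) 132 = -1716$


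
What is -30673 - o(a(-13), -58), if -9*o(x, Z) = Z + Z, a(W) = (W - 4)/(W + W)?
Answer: -276173/9 ≈ -30686.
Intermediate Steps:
a(W) = (-4 + W)/(2*W) (a(W) = (-4 + W)/((2*W)) = (-4 + W)*(1/(2*W)) = (-4 + W)/(2*W))
o(x, Z) = -2*Z/9 (o(x, Z) = -(Z + Z)/9 = -2*Z/9)
-30673 - o(a(-13), -58) = -30673 - (-2)*(-58)/9 = -30673 - 1*116/9 = -30673 - 116/9 = -276173/9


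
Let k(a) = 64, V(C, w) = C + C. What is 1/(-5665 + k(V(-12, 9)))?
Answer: -1/5601 ≈ -0.00017854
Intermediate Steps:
V(C, w) = 2*C
1/(-5665 + k(V(-12, 9))) = 1/(-5665 + 64) = 1/(-5601) = -1/5601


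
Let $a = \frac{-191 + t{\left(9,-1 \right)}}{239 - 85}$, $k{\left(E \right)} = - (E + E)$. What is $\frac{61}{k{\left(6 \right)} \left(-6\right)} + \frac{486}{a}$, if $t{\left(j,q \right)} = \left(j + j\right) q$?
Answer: $- \frac{488729}{1368} \approx -357.26$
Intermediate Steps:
$t{\left(j,q \right)} = 2 j q$
$k{\left(E \right)} = - 2 E$
$a = - \frac{19}{14}$ ($a = \frac{-191 + 2 \cdot 9 \left(-1\right)}{239 - 85} = \frac{-191 - 18}{154} = \left(-209\right) \frac{1}{154} = - \frac{19}{14} \approx -1.3571$)
$\frac{61}{k{\left(6 \right)} \left(-6\right)} + \frac{486}{a} = \frac{61}{\left(-2\right) 6 \left(-6\right)} + \frac{486}{- \frac{19}{14}} = \frac{61}{\left(-12\right) \left(-6\right)} + 486 \left(- \frac{14}{19}\right) = \frac{61}{72} - \frac{6804}{19} = - \frac{488729}{1368}$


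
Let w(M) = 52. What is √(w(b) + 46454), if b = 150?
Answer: √46506 ≈ 215.65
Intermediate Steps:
√(w(b) + 46454) = √(52 + 46454) = √46506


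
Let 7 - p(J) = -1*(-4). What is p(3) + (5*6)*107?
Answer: 3213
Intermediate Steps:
p(J) = 3 (p(J) = 7 - (-1)*(-4) = 7 - 1*4 = 7 - 4 = 3)
p(3) + (5*6)*107 = 3 + (5*6)*107 = 3 + 30*107 = 3 + 3210 = 3213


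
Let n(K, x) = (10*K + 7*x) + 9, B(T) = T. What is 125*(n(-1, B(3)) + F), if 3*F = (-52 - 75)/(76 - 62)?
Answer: 89125/42 ≈ 2122.0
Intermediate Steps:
F = -127/42 (F = ((-52 - 75)/(76 - 62))/3 = (-127/14)/3 = (-127*1/14)/3 = (⅓)*(-127/14) = -127/42 ≈ -3.0238)
n(K, x) = 9 + 7*x + 10*K (n(K, x) = (7*x + 10*K) + 9 = 9 + 7*x + 10*K)
125*(n(-1, B(3)) + F) = 125*((9 + 7*3 + 10*(-1)) - 127/42) = 125*((9 + 21 - 10) - 127/42) = 125*(20 - 127/42) = 125*(713/42) = 89125/42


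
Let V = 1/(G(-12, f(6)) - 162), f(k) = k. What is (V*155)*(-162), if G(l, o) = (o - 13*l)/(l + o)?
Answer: 930/7 ≈ 132.86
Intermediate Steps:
G(l, o) = (o - 13*l)/(l + o)
V = -1/189 (V = 1/((6 - 13*(-12))/(-12 + 6) - 162) = 1/((6 + 156)/(-6) - 162) = 1/(-⅙*162 - 162) = 1/(-27 - 162) = 1/(-189) = -1/189 ≈ -0.0052910)
(V*155)*(-162) = -1/189*155*(-162) = -155/189*(-162) = 930/7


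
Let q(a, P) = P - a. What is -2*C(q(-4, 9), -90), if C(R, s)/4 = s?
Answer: 720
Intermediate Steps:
C(R, s) = 4*s
-2*C(q(-4, 9), -90) = -8*(-90) = -2*(-360) = 720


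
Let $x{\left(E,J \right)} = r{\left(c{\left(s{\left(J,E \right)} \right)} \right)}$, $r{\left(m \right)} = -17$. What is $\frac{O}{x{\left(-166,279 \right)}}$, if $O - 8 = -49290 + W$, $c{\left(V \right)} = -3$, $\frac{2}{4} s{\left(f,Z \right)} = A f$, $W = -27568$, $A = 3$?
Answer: $\frac{76850}{17} \approx 4520.6$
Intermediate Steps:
$s{\left(f,Z \right)} = 6 f$ ($s{\left(f,Z \right)} = 2 \cdot 3 f = 6 f$)
$O = -76850$ ($O = 8 - 76858 = -76850$)
$x{\left(E,J \right)} = -17$
$\frac{O}{x{\left(-166,279 \right)}} = - \frac{76850}{-17} = \left(-76850\right) \left(- \frac{1}{17}\right) = \frac{76850}{17}$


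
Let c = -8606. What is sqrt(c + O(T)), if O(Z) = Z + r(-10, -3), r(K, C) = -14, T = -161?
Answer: I*sqrt(8781) ≈ 93.707*I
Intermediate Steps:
O(Z) = -14 + Z (O(Z) = Z - 14 = -14 + Z)
sqrt(c + O(T)) = sqrt(-8606 + (-14 - 161)) = sqrt(-8606 - 175) = sqrt(-8781) = I*sqrt(8781)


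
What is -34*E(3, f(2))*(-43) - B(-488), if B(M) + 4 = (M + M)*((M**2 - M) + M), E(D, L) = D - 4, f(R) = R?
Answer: 232427086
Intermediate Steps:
E(D, L) = -4 + D
B(M) = -4 + 2*M**3 (B(M) = -4 + (M + M)*((M**2 - M) + M) = -4 + (2*M)*M**2 = -4 + 2*M**3)
-34*E(3, f(2))*(-43) - B(-488) = -34*(-4 + 3)*(-43) - (-4 + 2*(-488)**3) = -34*(-1)*(-43) - (-4 + 2*(-116214272)) = 34*(-43) - (-4 - 232428544) = -1462 - 1*(-232428548) = -1462 + 232428548 = 232427086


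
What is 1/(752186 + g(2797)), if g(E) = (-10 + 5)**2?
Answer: 1/752211 ≈ 1.3294e-6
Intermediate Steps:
g(E) = 25 (g(E) = (-5)**2 = 25)
1/(752186 + g(2797)) = 1/(752186 + 25) = 1/752211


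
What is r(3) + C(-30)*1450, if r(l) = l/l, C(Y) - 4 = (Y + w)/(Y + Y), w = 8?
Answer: 18998/3 ≈ 6332.7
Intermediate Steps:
C(Y) = 4 + (8 + Y)/(2*Y) (C(Y) = 4 + (Y + 8)/(Y + Y) = 4 + (8 + Y)/((2*Y)) = 4 + (8 + Y)*(1/(2*Y)) = 4 + (8 + Y)/(2*Y))
r(l) = 1
r(3) + C(-30)*1450 = 1 + (9/2 + 4/(-30))*1450 = 1 + (9/2 + 4*(-1/30))*1450 = 1 + (9/2 - 2/15)*1450 = 1 + (131/30)*1450 = 1 + 18995/3 = 18998/3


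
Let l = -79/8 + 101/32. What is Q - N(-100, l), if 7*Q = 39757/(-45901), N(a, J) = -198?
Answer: 63579029/321307 ≈ 197.88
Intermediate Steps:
l = -215/32 (l = -79*⅛ + 101*(1/32) = -79/8 + 101/32 = -215/32 ≈ -6.7188)
Q = -39757/321307 (Q = (39757/(-45901))/7 = (39757*(-1/45901))/7 = (⅐)*(-39757/45901) = -39757/321307 ≈ -0.12374)
Q - N(-100, l) = -39757/321307 - 1*(-198) = -39757/321307 + 198 = 63579029/321307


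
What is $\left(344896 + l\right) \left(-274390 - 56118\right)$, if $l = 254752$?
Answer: $-198188461184$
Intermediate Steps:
$\left(344896 + l\right) \left(-274390 - 56118\right) = \left(344896 + 254752\right) \left(-274390 - 56118\right) = 599648 \left(-330508\right) = -198188461184$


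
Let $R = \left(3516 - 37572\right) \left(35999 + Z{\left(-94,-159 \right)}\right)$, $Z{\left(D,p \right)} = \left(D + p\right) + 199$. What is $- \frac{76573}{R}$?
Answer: $\frac{10939}{174877560} \approx 6.2552 \cdot 10^{-5}$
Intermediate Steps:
$Z{\left(D,p \right)} = 199 + D + p$
$R = -1224142920$ ($R = \left(3516 - 37572\right) \left(35999 - 54\right) = - 34056 \left(35999 - 54\right) = \left(-34056\right) 35945 = -1224142920$)
$- \frac{76573}{R} = - \frac{76573}{-1224142920} = \left(-76573\right) \left(- \frac{1}{1224142920}\right) = \frac{10939}{174877560}$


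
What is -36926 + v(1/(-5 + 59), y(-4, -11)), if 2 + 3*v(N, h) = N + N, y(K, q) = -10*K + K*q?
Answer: -2991059/81 ≈ -36927.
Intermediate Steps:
v(N, h) = -⅔ + 2*N/3 (v(N, h) = -⅔ + (N + N)/3 = -⅔ + (2*N)/3 = -⅔ + 2*N/3)
-36926 + v(1/(-5 + 59), y(-4, -11)) = -36926 + (-⅔ + 2/(3*(-5 + 59))) = -36926 + (-⅔ + (⅔)/54) = -36926 + (-⅔ + (⅔)*(1/54)) = -36926 + (-⅔ + 1/81) = -36926 - 53/81 = -2991059/81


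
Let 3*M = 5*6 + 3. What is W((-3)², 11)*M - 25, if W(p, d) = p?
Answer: 74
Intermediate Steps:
M = 11 (M = (5*6 + 3)/3 = (30 + 3)/3 = (⅓)*33 = 11)
W((-3)², 11)*M - 25 = (-3)²*11 - 25 = 9*11 - 25 = 99 - 25 = 74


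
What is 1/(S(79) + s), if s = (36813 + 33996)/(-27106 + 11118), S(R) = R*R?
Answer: 15988/99710299 ≈ 0.00016034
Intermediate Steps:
S(R) = R²
s = -70809/15988 (s = 70809/(-15988) = 70809*(-1/15988) = -70809/15988 ≈ -4.4289)
1/(S(79) + s) = 1/(79² - 70809/15988) = 1/(6241 - 70809/15988) = 1/(99710299/15988) = 15988/99710299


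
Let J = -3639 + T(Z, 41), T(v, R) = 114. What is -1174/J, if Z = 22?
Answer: 1174/3525 ≈ 0.33305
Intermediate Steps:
J = -3525 (J = -3639 + 114 = -3525)
-1174/J = -1174/(-3525) = -1174*(-1/3525) = 1174/3525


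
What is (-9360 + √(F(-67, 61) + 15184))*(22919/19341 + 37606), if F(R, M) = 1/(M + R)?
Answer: -756454987600/2149 + 727360565*√546618/116046 ≈ -3.4737e+8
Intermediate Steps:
(-9360 + √(F(-67, 61) + 15184))*(22919/19341 + 37606) = (-9360 + √(1/(61 - 67) + 15184))*(22919/19341 + 37606) = (-9360 + √(1/(-6) + 15184))*(22919*(1/19341) + 37606) = (-9360 + √(-⅙ + 15184))*(22919/19341 + 37606) = (-9360 + √(91103/6))*(727360565/19341) = (-9360 + √546618/6)*(727360565/19341) = -756454987600/2149 + 727360565*√546618/116046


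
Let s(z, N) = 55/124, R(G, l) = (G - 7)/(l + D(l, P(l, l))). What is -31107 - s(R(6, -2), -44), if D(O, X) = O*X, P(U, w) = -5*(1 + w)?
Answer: -3857323/124 ≈ -31107.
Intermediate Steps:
P(U, w) = -5 - 5*w
R(G, l) = (-7 + G)/(l + l*(-5 - 5*l)) (R(G, l) = (G - 7)/(l + l*(-5 - 5*l)) = (-7 + G)/(l + l*(-5 - 5*l)))
s(z, N) = 55/124 (s(z, N) = 55*(1/124) = 55/124)
-31107 - s(R(6, -2), -44) = -31107 - 1*55/124 = -31107 - 55/124 = -3857323/124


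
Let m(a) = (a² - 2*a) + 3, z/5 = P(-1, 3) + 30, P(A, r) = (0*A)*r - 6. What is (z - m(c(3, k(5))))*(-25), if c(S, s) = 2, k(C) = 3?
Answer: -2925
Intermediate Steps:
P(A, r) = -6 (P(A, r) = 0*r - 6 = 0 - 6 = -6)
z = 120 (z = 5*(-6 + 30) = 5*24 = 120)
m(a) = 3 + a² - 2*a
(z - m(c(3, k(5))))*(-25) = (120 - (3 + 2² - 2*2))*(-25) = (120 - (3 + 4 - 4))*(-25) = (120 - 1*3)*(-25) = (120 - 3)*(-25) = 117*(-25) = -2925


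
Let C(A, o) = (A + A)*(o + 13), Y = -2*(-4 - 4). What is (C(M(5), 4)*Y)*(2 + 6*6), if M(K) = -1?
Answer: -20672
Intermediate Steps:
Y = 16 (Y = -2*(-8) = 16)
C(A, o) = 2*A*(13 + o) (C(A, o) = (2*A)*(13 + o) = 2*A*(13 + o))
(C(M(5), 4)*Y)*(2 + 6*6) = ((2*(-1)*(13 + 4))*16)*(2 + 6*6) = ((2*(-1)*17)*16)*(2 + 36) = -34*16*38 = -544*38 = -20672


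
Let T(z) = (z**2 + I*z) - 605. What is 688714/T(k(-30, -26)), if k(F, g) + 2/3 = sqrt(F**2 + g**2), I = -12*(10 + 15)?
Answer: -65350005318/11480236895 - 33620262624*sqrt(394)/11480236895 ≈ -63.822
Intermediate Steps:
I = -300 (I = -12*25 = -300)
k(F, g) = -2/3 + sqrt(F**2 + g**2)
T(z) = -605 + z**2 - 300*z (T(z) = (z**2 - 300*z) - 605 = -605 + z**2 - 300*z)
688714/T(k(-30, -26)) = 688714/(-605 + (-2/3 + sqrt((-30)**2 + (-26)**2))**2 - 300*(-2/3 + sqrt((-30)**2 + (-26)**2))) = 688714/(-605 + (-2/3 + sqrt(900 + 676))**2 - 300*(-2/3 + sqrt(900 + 676))) = 688714/(-605 + (-2/3 + sqrt(1576))**2 - 300*(-2/3 + sqrt(1576))) = 688714/(-605 + (-2/3 + 2*sqrt(394))**2 - 300*(-2/3 + 2*sqrt(394))) = 688714/(-605 + (-2/3 + 2*sqrt(394))**2 + (200 - 600*sqrt(394))) = 688714/(-405 + (-2/3 + 2*sqrt(394))**2 - 600*sqrt(394))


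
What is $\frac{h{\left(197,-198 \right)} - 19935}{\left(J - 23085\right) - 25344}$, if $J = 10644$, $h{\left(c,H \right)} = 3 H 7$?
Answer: $\frac{8031}{12595} \approx 0.63763$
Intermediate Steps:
$h{\left(c,H \right)} = 21 H$
$\frac{h{\left(197,-198 \right)} - 19935}{\left(J - 23085\right) - 25344} = \frac{21 \left(-198\right) - 19935}{\left(10644 - 23085\right) - 25344} = \frac{-4158 - 19935}{\left(10644 - 23085\right) - 25344} = - \frac{24093}{-12441 - 25344} = - \frac{24093}{-37785} = \left(-24093\right) \left(- \frac{1}{37785}\right) = \frac{8031}{12595}$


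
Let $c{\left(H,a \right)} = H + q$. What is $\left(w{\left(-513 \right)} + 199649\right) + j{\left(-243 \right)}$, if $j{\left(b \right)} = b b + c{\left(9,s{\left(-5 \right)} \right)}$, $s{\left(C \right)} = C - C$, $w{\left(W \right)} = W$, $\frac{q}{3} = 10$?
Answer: $258224$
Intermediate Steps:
$q = 30$ ($q = 3 \cdot 10 = 30$)
$s{\left(C \right)} = 0$
$c{\left(H,a \right)} = 30 + H$ ($c{\left(H,a \right)} = H + 30 = 30 + H$)
$j{\left(b \right)} = 39 + b^{2}$ ($j{\left(b \right)} = b b + \left(30 + 9\right) = b^{2} + 39 = 39 + b^{2}$)
$\left(w{\left(-513 \right)} + 199649\right) + j{\left(-243 \right)} = \left(-513 + 199649\right) + \left(39 + \left(-243\right)^{2}\right) = 199136 + \left(39 + 59049\right) = 199136 + 59088 = 258224$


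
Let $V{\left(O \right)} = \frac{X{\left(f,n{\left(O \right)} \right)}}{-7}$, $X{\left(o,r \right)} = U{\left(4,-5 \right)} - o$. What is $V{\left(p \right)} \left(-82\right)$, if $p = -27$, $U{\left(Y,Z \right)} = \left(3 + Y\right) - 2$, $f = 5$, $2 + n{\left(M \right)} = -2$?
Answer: $0$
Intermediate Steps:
$n{\left(M \right)} = -4$ ($n{\left(M \right)} = -2 - 2 = -4$)
$U{\left(Y,Z \right)} = 1 + Y$
$X{\left(o,r \right)} = 5 - o$ ($X{\left(o,r \right)} = \left(1 + 4\right) - o = 5 - o$)
$V{\left(O \right)} = 0$ ($V{\left(O \right)} = \frac{5 - 5}{-7} = \left(5 - 5\right) \left(- \frac{1}{7}\right) = 0 \left(- \frac{1}{7}\right) = 0$)
$V{\left(p \right)} \left(-82\right) = 0 \left(-82\right) = 0$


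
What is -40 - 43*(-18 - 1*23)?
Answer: 1723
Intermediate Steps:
-40 - 43*(-18 - 1*23) = -40 - 43*(-18 - 23) = -40 - 43*(-41) = -40 + 1763 = 1723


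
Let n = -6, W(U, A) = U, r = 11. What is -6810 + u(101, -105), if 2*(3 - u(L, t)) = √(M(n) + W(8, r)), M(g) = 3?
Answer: -6807 - √11/2 ≈ -6808.7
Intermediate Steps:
u(L, t) = 3 - √11/2 (u(L, t) = 3 - √(3 + 8)/2 = 3 - √11/2)
-6810 + u(101, -105) = -6810 + (3 - √11/2) = -6807 - √11/2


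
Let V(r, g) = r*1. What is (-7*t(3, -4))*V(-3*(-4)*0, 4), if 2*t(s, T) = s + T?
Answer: 0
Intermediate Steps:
t(s, T) = T/2 + s/2 (t(s, T) = (s + T)/2 = (T + s)/2 = T/2 + s/2)
V(r, g) = r
(-7*t(3, -4))*V(-3*(-4)*0, 4) = (-7*((½)*(-4) + (½)*3))*(-3*(-4)*0) = (-7*(-2 + 3/2))*(12*0) = -7*(-½)*0 = (7/2)*0 = 0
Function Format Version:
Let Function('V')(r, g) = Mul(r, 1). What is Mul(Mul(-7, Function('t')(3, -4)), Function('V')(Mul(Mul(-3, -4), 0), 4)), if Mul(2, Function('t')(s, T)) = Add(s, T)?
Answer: 0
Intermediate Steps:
Function('t')(s, T) = Add(Mul(Rational(1, 2), T), Mul(Rational(1, 2), s)) (Function('t')(s, T) = Mul(Rational(1, 2), Add(s, T)) = Mul(Rational(1, 2), Add(T, s)) = Add(Mul(Rational(1, 2), T), Mul(Rational(1, 2), s)))
Function('V')(r, g) = r
Mul(Mul(-7, Function('t')(3, -4)), Function('V')(Mul(Mul(-3, -4), 0), 4)) = Mul(Mul(-7, Add(Mul(Rational(1, 2), -4), Mul(Rational(1, 2), 3))), Mul(Mul(-3, -4), 0)) = Mul(Mul(-7, Add(-2, Rational(3, 2))), Mul(12, 0)) = Mul(Mul(-7, Rational(-1, 2)), 0) = Mul(Rational(7, 2), 0) = 0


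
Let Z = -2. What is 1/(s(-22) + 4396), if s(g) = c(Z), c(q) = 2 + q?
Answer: 1/4396 ≈ 0.00022748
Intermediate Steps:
s(g) = 0 (s(g) = 2 - 2 = 0)
1/(s(-22) + 4396) = 1/(0 + 4396) = 1/4396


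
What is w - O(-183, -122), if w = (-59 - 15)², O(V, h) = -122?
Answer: 5598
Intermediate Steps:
w = 5476 (w = (-74)² = 5476)
w - O(-183, -122) = 5476 - 1*(-122) = 5476 + 122 = 5598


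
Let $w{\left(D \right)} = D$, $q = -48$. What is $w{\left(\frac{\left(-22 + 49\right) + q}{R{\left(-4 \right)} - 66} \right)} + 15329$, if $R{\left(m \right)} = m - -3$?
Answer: $\frac{1027064}{67} \approx 15329.0$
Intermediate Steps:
$R{\left(m \right)} = 3 + m$ ($R{\left(m \right)} = m + 3 = 3 + m$)
$w{\left(\frac{\left(-22 + 49\right) + q}{R{\left(-4 \right)} - 66} \right)} + 15329 = \frac{\left(-22 + 49\right) - 48}{\left(3 - 4\right) - 66} + 15329 = \frac{27 - 48}{-1 - 66} + 15329 = - \frac{21}{-67} + 15329 = \left(-21\right) \left(- \frac{1}{67}\right) + 15329 = \frac{21}{67} + 15329 = \frac{1027064}{67}$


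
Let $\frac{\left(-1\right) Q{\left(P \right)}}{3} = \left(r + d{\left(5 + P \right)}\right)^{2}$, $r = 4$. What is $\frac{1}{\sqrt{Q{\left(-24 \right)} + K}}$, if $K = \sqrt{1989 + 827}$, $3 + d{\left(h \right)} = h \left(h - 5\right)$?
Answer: $\frac{1}{\sqrt{-626547 + 16 \sqrt{11}}} \approx - 0.0012634 i$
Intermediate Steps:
$d{\left(h \right)} = -3 + h \left(-5 + h\right)$ ($d{\left(h \right)} = -3 + h \left(h - 5\right) = -3 + h \left(-5 + h\right)$)
$K = 16 \sqrt{11}$ ($K = \sqrt{2816} = 16 \sqrt{11} \approx 53.066$)
$Q{\left(P \right)} = - 3 \left(-24 + \left(5 + P\right)^{2} - 5 P\right)^{2}$ ($Q{\left(P \right)} = - 3 \left(4 - \left(3 - \left(5 + P\right)^{2} + 5 \left(5 + P\right)\right)\right)^{2} = - 3 \left(4 - \left(28 - \left(5 + P\right)^{2} + 5 P\right)\right)^{2} = - 3 \left(-24 + \left(5 + P\right)^{2} - 5 P\right)^{2}$)
$\frac{1}{\sqrt{Q{\left(-24 \right)} + K}} = \frac{1}{\sqrt{- 3 \left(24 - \left(5 - 24\right)^{2} + 5 \left(-24\right)\right)^{2} + 16 \sqrt{11}}} = \frac{1}{\sqrt{- 3 \left(24 - \left(-19\right)^{2} - 120\right)^{2} + 16 \sqrt{11}}} = \frac{1}{\sqrt{- 3 \left(24 - 361 - 120\right)^{2} + 16 \sqrt{11}}} = \frac{1}{\sqrt{- 3 \left(-457\right)^{2} + 16 \sqrt{11}}} = \frac{1}{\sqrt{\left(-3\right) 208849 + 16 \sqrt{11}}} = \frac{1}{\sqrt{-626547 + 16 \sqrt{11}}}$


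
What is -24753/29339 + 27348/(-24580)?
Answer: -352697928/180288155 ≈ -1.9563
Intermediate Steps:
-24753/29339 + 27348/(-24580) = -24753*1/29339 + 27348*(-1/24580) = -24753/29339 - 6837/6145 = -352697928/180288155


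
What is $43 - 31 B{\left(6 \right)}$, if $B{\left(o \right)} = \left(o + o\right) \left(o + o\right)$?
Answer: $-4421$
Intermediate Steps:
$B{\left(o \right)} = 4 o^{2}$ ($B{\left(o \right)} = 2 o 2 o = 4 o^{2}$)
$43 - 31 B{\left(6 \right)} = 43 - 31 \cdot 4 \cdot 6^{2} = 43 - 31 \cdot 4 \cdot 36 = 43 - 4464 = -4421$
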